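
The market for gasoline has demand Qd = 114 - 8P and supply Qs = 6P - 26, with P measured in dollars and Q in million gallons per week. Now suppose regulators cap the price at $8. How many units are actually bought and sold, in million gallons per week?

22

Equilibrium: 114 - 8P = 6P - 26, so 140 = 14P and P* = 10, Q* = 34.
The ceiling of 8 is below the equilibrium price 10, so it binds.
At P = 8: Qd = 114 - 8·8 = 50 and Qs = 6·8 - 26 = 22.
The quantity actually transacted is the short side, supply: 22.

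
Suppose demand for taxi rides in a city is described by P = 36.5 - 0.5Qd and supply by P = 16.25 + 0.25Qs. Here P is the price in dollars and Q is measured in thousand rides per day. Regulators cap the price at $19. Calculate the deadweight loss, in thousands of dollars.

96

Rearranging demand gives Qd = 73 - 2P; rearranging supply gives Qs = 4P - 65. Equilibrium: 73 - 2P = 4P - 65, so 138 = 6P and P* = 23, Q* = 27.
Since 19 < 23, the ceiling is binding.
At P = 19: Qd = 73 - 2·19 = 35 and Qs = 4·19 - 65 = 11.
Quantity traded falls to 11. At Q = 11 the demand price is (73 - 11)/2 = 31 and the supply price is (65 + 11)/4 = 19.
Deadweight loss = ½ · (31 - 19) · (27 - 11) = ½ · 12 · 16 = 96.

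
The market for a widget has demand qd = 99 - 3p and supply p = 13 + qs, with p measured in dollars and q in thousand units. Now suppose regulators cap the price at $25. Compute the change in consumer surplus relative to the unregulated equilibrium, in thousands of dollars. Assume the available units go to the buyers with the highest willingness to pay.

Rearranging supply gives qs = p - 13. Without the control the market clears where 99 - 3p = p - 13, i.e. p* = 28 and q* = 15.
The ceiling of 25 is below the equilibrium price 28, so it binds.
At p = 25: qd = 99 - 3·25 = 24 and qs = 25 - 13 = 12.
Consumer surplus without the control is ½ · (33 - 28) · 15 = 37.5.
With the ceiling, 12 units are sold at 25 (assume they go to the highest-value buyers). The demand price at q = 12 is 29, so CS = ½ · [(33 - 25) + (29 - 25)] · 12 = 72.
Change in consumer surplus = 72 - 37.5 = 34.5.

34.5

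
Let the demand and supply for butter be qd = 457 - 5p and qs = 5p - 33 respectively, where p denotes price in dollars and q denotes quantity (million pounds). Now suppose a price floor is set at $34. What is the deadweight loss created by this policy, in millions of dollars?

0

Without the control the market clears where 457 - 5p = 5p - 33, i.e. p* = 49 and q* = 212.
The floor of 34 is below the equilibrium price 49, so it is not binding; the market clears at p* = 49, q* = 212.
Since the control does not bind, no trades are prevented and deadweight loss is zero.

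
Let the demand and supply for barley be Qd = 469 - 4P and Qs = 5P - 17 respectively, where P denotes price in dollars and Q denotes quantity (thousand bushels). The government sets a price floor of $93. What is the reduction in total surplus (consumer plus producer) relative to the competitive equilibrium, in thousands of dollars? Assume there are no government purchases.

Setting quantity demanded equal to quantity supplied, 469 - 4P = 5P - 17, gives P* = 54 and Q* = 253.
Since 93 > 54, the floor is binding.
At P = 93: Qd = 469 - 4·93 = 97 and Qs = 5·93 - 17 = 448.
Quantity traded falls to 97. At Q = 97 the demand price is (469 - 97)/4 = 93 and the supply price is (17 + 97)/5 = 22.8.
Deadweight loss = ½ · (93 - 22.8) · (253 - 97) = ½ · 70.2 · 156 = 5475.6.

5475.6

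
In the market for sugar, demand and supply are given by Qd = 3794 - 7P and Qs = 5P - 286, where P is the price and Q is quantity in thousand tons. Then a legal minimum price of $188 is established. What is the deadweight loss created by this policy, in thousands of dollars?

Without the control the market clears where 3794 - 7P = 5P - 286, i.e. P* = 340 and Q* = 1414.
Since 188 is below P* = 340, the floor does not bind and the free-market outcome prevails.
Since the control does not bind, no trades are prevented and deadweight loss is zero.

0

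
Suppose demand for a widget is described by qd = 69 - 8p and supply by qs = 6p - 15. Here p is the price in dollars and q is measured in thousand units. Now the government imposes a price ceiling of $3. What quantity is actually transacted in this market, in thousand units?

3

In a free market, 69 - 8p = 6p - 15 gives the equilibrium p* = 6, q* = 21.
The ceiling of 3 is below the equilibrium price 6, so it binds.
At p = 3: qd = 69 - 8·3 = 45 and qs = 6·3 - 15 = 3.
The quantity actually transacted is the short side, supply: 3.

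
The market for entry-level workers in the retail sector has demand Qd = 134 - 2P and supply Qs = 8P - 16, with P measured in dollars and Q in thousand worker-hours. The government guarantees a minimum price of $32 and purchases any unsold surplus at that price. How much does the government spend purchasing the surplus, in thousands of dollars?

5440

Equilibrium: 134 - 2P = 8P - 16, so 150 = 10P and P* = 15, Q* = 104.
The floor of 32 is above the equilibrium price 15, so it binds.
At P = 32: Qd = 134 - 2·32 = 70 and Qs = 8·32 - 16 = 240.
Surplus = Qs - Qd = 170.
Government expenditure = surplus × support price = 170 × 32 = 5440.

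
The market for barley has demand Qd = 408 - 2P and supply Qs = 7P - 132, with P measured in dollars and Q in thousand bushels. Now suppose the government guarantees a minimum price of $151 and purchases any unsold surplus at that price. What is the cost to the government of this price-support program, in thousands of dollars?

123669

Equilibrium: 408 - 2P = 7P - 132, so 540 = 9P and P* = 60, Q* = 288.
The floor of 151 is above the equilibrium price 60, so it binds.
At P = 151: Qd = 408 - 2·151 = 106 and Qs = 7·151 - 132 = 925.
Surplus = Qs - Qd = 819.
Government expenditure = surplus × support price = 819 × 151 = 123669.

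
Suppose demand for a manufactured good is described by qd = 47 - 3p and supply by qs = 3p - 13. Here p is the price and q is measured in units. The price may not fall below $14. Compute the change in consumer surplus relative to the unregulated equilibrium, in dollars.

Setting quantity demanded equal to quantity supplied, 47 - 3p = 3p - 13, gives p* = 10 and q* = 17.
Since 14 > 10, the floor is binding.
At p = 14: qd = 47 - 3·14 = 5 and qs = 3·14 - 13 = 29.
Consumer surplus without the control is ½ · (47/3 - 10) · 17 = 289/6.
With the floor, consumers buy 5 units at 14, so CS = ½ · (47/3 - 14) · 5 = 25/6.
Change in consumer surplus = 25/6 - 289/6 = -44.

-44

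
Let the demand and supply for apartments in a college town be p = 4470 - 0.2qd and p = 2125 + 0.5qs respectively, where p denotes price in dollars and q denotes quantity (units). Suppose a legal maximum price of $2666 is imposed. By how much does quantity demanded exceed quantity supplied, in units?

Rearranging demand gives qd = 22350 - 5p; rearranging supply gives qs = 2p - 4250. Equilibrium: 22350 - 5p = 2p - 4250, so 26600 = 7p and p* = 3800, q* = 3350.
Because the ceiling (2666) lies below the market-clearing price, it is binding.
At p = 2666: qd = 22350 - 5·2666 = 9020 and qs = 2·2666 - 4250 = 1082.
Shortage = qd - qs = 9020 - 1082 = 7938.

7938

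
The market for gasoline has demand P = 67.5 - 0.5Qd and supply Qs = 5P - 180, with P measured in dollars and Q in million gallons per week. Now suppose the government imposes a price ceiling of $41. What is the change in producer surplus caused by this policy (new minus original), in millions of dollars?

-140

Rearranging demand gives Qd = 135 - 2P. Equilibrium: 135 - 2P = 5P - 180, so 315 = 7P and P* = 45, Q* = 45.
The ceiling of 41 is below the equilibrium price 45, so it binds.
At P = 41: Qd = 135 - 2·41 = 53 and Qs = 5·41 - 180 = 25.
Producer surplus without the control is ½ · (45 - 36) · 45 = 202.5.
With the ceiling, producers sell 25 units at 41, so PS = ½ · (41 - 36) · 25 = 62.5.
Change in producer surplus = 62.5 - 202.5 = -140.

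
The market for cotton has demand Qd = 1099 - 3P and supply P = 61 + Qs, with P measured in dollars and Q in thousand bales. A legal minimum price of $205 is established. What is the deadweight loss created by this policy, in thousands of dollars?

Rearranging supply gives Qs = P - 61. In a free market, 1099 - 3P = P - 61 gives the equilibrium P* = 290, Q* = 229.
Since 205 is below P* = 290, the floor does not bind and the free-market outcome prevails.
Since the control does not bind, no trades are prevented and deadweight loss is zero.

0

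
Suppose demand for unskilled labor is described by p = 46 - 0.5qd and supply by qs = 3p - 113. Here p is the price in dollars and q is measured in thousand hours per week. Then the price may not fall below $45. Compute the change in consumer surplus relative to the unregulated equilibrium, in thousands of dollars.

Rearranging demand gives qd = 92 - 2p. Equilibrium: 92 - 2p = 3p - 113, so 205 = 5p and p* = 41, q* = 10.
The floor of 45 is above the equilibrium price 41, so it binds.
At p = 45: qd = 92 - 2·45 = 2 and qs = 3·45 - 113 = 22.
Consumer surplus without the control is ½ · (46 - 41) · 10 = 25.
With the floor, consumers buy 2 units at 45, so CS = ½ · (46 - 45) · 2 = 1.
Change in consumer surplus = 1 - 25 = -24.

-24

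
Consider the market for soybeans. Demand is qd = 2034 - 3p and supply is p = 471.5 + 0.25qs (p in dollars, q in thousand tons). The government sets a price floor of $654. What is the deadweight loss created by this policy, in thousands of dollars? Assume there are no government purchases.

23194.5

Rearranging supply gives qs = 4p - 1886. In a free market, 2034 - 3p = 4p - 1886 gives the equilibrium p* = 560, q* = 354.
The floor of 654 is above the equilibrium price 560, so it binds.
At p = 654: qd = 2034 - 3·654 = 72 and qs = 4·654 - 1886 = 730.
Quantity traded falls to 72. At q = 72 the demand price is (2034 - 72)/3 = 654 and the supply price is (1886 + 72)/4 = 489.5.
Deadweight loss = ½ · (654 - 489.5) · (354 - 72) = ½ · 164.5 · 282 = 23194.5.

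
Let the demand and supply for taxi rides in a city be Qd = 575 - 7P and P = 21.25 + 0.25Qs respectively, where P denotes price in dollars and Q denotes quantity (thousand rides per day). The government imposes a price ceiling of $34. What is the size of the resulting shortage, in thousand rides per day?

286

Rearranging supply gives Qs = 4P - 85. Setting quantity demanded equal to quantity supplied, 575 - 7P = 4P - 85, gives P* = 60 and Q* = 155.
Because the ceiling (34) lies below the market-clearing price, it is binding.
At P = 34: Qd = 575 - 7·34 = 337 and Qs = 4·34 - 85 = 51.
Shortage = Qd - Qs = 337 - 51 = 286.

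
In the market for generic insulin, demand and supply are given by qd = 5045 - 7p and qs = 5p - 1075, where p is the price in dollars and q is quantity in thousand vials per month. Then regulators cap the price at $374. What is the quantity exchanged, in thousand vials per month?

Equilibrium: 5045 - 7p = 5p - 1075, so 6120 = 12p and p* = 510, q* = 1475.
Since 374 < 510, the ceiling is binding.
At p = 374: qd = 5045 - 7·374 = 2427 and qs = 5·374 - 1075 = 795.
The quantity actually transacted is the short side, supply: 795.

795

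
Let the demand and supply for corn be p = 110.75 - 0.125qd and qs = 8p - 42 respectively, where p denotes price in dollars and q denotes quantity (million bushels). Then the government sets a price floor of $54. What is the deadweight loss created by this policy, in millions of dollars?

0

Rearranging demand gives qd = 886 - 8p. Without the control the market clears where 886 - 8p = 8p - 42, i.e. p* = 58 and q* = 422.
The floor of 54 is below the equilibrium price 58, so it is not binding; the market clears at p* = 58, q* = 422.
Since the control does not bind, no trades are prevented and deadweight loss is zero.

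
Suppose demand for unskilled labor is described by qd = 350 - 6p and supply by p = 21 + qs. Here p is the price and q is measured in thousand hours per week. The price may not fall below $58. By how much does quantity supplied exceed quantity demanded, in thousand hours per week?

Rearranging supply gives qs = p - 21. In a free market, 350 - 6p = p - 21 gives the equilibrium p* = 53, q* = 32.
Since 58 > 53, the floor is binding.
At p = 58: qd = 350 - 6·58 = 2 and qs = 58 - 21 = 37.
Surplus = qs - qd = 37 - 2 = 35.

35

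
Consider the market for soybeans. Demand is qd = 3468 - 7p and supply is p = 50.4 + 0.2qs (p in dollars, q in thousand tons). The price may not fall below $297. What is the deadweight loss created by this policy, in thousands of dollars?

0

Rearranging supply gives qs = 5p - 252. Without the control the market clears where 3468 - 7p = 5p - 252, i.e. p* = 310 and q* = 1298.
Since 297 is below p* = 310, the floor does not bind and the free-market outcome prevails.
Since the control does not bind, no trades are prevented and deadweight loss is zero.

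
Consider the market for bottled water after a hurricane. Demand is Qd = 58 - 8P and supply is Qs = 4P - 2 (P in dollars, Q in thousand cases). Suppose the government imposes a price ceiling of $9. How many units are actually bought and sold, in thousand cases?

18

Equilibrium: 58 - 8P = 4P - 2, so 60 = 12P and P* = 5, Q* = 18.
The ceiling of 9 is above the equilibrium price 5, so it is not binding; the market clears at P* = 5, Q* = 18.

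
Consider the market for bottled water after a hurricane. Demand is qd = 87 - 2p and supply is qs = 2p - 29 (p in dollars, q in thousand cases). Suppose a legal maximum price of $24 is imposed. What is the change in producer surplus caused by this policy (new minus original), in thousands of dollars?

-120

Without the control the market clears where 87 - 2p = 2p - 29, i.e. p* = 29 and q* = 29.
Since 24 < 29, the ceiling is binding.
At p = 24: qd = 87 - 2·24 = 39 and qs = 2·24 - 29 = 19.
Producer surplus without the control is ½ · (29 - 14.5) · 29 = 210.25.
With the ceiling, producers sell 19 units at 24, so PS = ½ · (24 - 14.5) · 19 = 90.25.
Change in producer surplus = 90.25 - 210.25 = -120.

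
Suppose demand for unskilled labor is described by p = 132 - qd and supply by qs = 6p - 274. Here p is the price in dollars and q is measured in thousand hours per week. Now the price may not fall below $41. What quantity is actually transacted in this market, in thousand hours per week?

74

Rearranging demand gives qd = 132 - p. In a free market, 132 - p = 6p - 274 gives the equilibrium p* = 58, q* = 74.
Since 41 is below p* = 58, the floor does not bind and the free-market outcome prevails.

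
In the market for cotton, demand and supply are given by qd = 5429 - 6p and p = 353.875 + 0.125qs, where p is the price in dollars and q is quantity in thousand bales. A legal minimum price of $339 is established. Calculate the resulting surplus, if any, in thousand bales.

0

Rearranging supply gives qs = 8p - 2831. Equilibrium: 5429 - 6p = 8p - 2831, so 8260 = 14p and p* = 590, q* = 1889.
Since 339 is below p* = 590, the floor does not bind and the free-market outcome prevails.
Since the control does not bind, there is no surplus.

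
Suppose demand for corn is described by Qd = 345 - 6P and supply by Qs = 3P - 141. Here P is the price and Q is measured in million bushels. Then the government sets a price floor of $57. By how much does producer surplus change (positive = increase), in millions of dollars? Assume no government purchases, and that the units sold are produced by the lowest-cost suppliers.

-45

Without the control the market clears where 345 - 6P = 3P - 141, i.e. P* = 54 and Q* = 21.
Because the floor (57) lies above the market-clearing price, it is binding.
At P = 57: Qd = 345 - 6·57 = 3 and Qs = 3·57 - 141 = 30.
Producer surplus without the control is ½ · (54 - 47) · 21 = 73.5.
With the floor, 3 units are sold at 57. The supply price at Q = 3 is 48, so PS = ½ · [(57 - 47) + (57 - 48)] · 3 = 28.5.
Change in producer surplus = 28.5 - 73.5 = -45.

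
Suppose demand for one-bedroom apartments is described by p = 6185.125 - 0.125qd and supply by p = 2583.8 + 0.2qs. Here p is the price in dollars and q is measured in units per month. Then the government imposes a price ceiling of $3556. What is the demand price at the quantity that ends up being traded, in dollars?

Rearranging demand gives qd = 49481 - 8p; rearranging supply gives qs = 5p - 12919. In a free market, 49481 - 8p = 5p - 12919 gives the equilibrium p* = 4800, q* = 11081.
The ceiling of 3556 is below the equilibrium price 4800, so it binds.
At p = 3556: qd = 49481 - 8·3556 = 21033 and qs = 5·3556 - 12919 = 4861.
Only 4861 units reach the market. On the demand curve, the marginal buyer's willingness to pay at q = 4861 is (49481 - 4861)/8 = 5577.5.

5577.5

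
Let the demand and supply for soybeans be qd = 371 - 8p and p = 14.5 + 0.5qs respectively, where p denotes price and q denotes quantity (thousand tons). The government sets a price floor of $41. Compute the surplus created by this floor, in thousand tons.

Rearranging supply gives qs = 2p - 29. Without the control the market clears where 371 - 8p = 2p - 29, i.e. p* = 40 and q* = 51.
The floor of 41 is above the equilibrium price 40, so it binds.
At p = 41: qd = 371 - 8·41 = 43 and qs = 2·41 - 29 = 53.
Surplus = qs - qd = 53 - 43 = 10.

10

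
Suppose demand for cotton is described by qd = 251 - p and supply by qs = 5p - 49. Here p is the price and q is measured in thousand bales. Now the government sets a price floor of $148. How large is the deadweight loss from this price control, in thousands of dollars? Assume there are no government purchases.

In a free market, 251 - p = 5p - 49 gives the equilibrium p* = 50, q* = 201.
The floor of 148 is above the equilibrium price 50, so it binds.
At p = 148: qd = 251 - 148 = 103 and qs = 5·148 - 49 = 691.
Quantity traded falls to 103. At q = 103 the demand price is 251 - 103 = 148 and the supply price is (49 + 103)/5 = 30.4.
Deadweight loss = ½ · (148 - 30.4) · (201 - 103) = ½ · 117.6 · 98 = 5762.4.

5762.4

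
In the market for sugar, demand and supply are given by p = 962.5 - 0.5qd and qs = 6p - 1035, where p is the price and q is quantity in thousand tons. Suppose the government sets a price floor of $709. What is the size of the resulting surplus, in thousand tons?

2712

Rearranging demand gives qd = 1925 - 2p. Equilibrium: 1925 - 2p = 6p - 1035, so 2960 = 8p and p* = 370, q* = 1185.
Because the floor (709) lies above the market-clearing price, it is binding.
At p = 709: qd = 1925 - 2·709 = 507 and qs = 6·709 - 1035 = 3219.
Surplus = qs - qd = 3219 - 507 = 2712.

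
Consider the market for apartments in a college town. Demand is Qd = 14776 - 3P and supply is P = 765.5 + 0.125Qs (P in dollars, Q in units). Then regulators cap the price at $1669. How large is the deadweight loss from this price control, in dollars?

782628

Rearranging supply gives Qs = 8P - 6124. Without the control the market clears where 14776 - 3P = 8P - 6124, i.e. P* = 1900 and Q* = 9076.
Since 1669 < 1900, the ceiling is binding.
At P = 1669: Qd = 14776 - 3·1669 = 9769 and Qs = 8·1669 - 6124 = 7228.
Quantity traded falls to 7228. At Q = 7228 the demand price is (14776 - 7228)/3 = 2516 and the supply price is (6124 + 7228)/8 = 1669.
Deadweight loss = ½ · (2516 - 1669) · (9076 - 7228) = ½ · 847 · 1848 = 782628.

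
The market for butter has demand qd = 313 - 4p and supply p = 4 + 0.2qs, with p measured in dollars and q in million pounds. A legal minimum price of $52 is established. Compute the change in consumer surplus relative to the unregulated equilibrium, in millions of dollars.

Rearranging supply gives qs = 5p - 20. Setting quantity demanded equal to quantity supplied, 313 - 4p = 5p - 20, gives p* = 37 and q* = 165.
Because the floor (52) lies above the market-clearing price, it is binding.
At p = 52: qd = 313 - 4·52 = 105 and qs = 5·52 - 20 = 240.
Consumer surplus without the control is ½ · (78.25 - 37) · 165 = 3403.125.
With the floor, consumers buy 105 units at 52, so CS = ½ · (78.25 - 52) · 105 = 1378.125.
Change in consumer surplus = 1378.125 - 3403.125 = -2025.

-2025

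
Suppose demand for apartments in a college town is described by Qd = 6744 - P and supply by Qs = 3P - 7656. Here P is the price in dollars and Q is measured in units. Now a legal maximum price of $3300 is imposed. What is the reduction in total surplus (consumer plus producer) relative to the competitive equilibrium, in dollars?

540000

In a free market, 6744 - P = 3P - 7656 gives the equilibrium P* = 3600, Q* = 3144.
Since 3300 < 3600, the ceiling is binding.
At P = 3300: Qd = 6744 - 3300 = 3444 and Qs = 3·3300 - 7656 = 2244.
Quantity traded falls to 2244. At Q = 2244 the demand price is 6744 - 2244 = 4500 and the supply price is (7656 + 2244)/3 = 3300.
Deadweight loss = ½ · (4500 - 3300) · (3144 - 2244) = ½ · 1200 · 900 = 540000.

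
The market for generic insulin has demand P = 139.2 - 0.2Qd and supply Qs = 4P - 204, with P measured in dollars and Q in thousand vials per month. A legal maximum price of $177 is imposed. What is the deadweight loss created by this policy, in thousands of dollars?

0

Rearranging demand gives Qd = 696 - 5P. Setting quantity demanded equal to quantity supplied, 696 - 5P = 4P - 204, gives P* = 100 and Q* = 196.
Since 177 is above P* = 100, the ceiling does not bind and the free-market outcome prevails.
Since the control does not bind, no trades are prevented and deadweight loss is zero.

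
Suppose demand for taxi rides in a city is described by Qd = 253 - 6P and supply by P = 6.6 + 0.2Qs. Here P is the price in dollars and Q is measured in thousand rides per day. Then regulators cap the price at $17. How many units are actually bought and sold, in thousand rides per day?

Rearranging supply gives Qs = 5P - 33. In a free market, 253 - 6P = 5P - 33 gives the equilibrium P* = 26, Q* = 97.
Since 17 < 26, the ceiling is binding.
At P = 17: Qd = 253 - 6·17 = 151 and Qs = 5·17 - 33 = 52.
The quantity actually transacted is the short side, supply: 52.

52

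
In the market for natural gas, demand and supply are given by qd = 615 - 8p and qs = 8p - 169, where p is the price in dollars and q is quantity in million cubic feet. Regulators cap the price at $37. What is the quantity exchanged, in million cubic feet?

127

In a free market, 615 - 8p = 8p - 169 gives the equilibrium p* = 49, q* = 223.
The ceiling of 37 is below the equilibrium price 49, so it binds.
At p = 37: qd = 615 - 8·37 = 319 and qs = 8·37 - 169 = 127.
The quantity actually transacted is the short side, supply: 127.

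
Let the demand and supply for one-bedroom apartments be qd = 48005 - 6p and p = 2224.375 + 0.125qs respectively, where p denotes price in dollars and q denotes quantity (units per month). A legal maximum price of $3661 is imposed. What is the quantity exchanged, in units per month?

Rearranging supply gives qs = 8p - 17795. Setting quantity demanded equal to quantity supplied, 48005 - 6p = 8p - 17795, gives p* = 4700 and q* = 19805.
The ceiling of 3661 is below the equilibrium price 4700, so it binds.
At p = 3661: qd = 48005 - 6·3661 = 26039 and qs = 8·3661 - 17795 = 11493.
The quantity actually transacted is the short side, supply: 11493.

11493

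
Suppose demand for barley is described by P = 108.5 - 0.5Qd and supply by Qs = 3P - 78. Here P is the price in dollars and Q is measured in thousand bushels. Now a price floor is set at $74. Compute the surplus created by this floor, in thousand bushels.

Rearranging demand gives Qd = 217 - 2P. Equilibrium: 217 - 2P = 3P - 78, so 295 = 5P and P* = 59, Q* = 99.
Because the floor (74) lies above the market-clearing price, it is binding.
At P = 74: Qd = 217 - 2·74 = 69 and Qs = 3·74 - 78 = 144.
Surplus = Qs - Qd = 144 - 69 = 75.

75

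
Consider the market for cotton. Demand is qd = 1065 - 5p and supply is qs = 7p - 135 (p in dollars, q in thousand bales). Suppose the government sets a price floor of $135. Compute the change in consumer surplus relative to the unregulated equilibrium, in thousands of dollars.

-16712.5

Setting quantity demanded equal to quantity supplied, 1065 - 5p = 7p - 135, gives p* = 100 and q* = 565.
Since 135 > 100, the floor is binding.
At p = 135: qd = 1065 - 5·135 = 390 and qs = 7·135 - 135 = 810.
Consumer surplus without the control is ½ · (213 - 100) · 565 = 31922.5.
With the floor, consumers buy 390 units at 135, so CS = ½ · (213 - 135) · 390 = 15210.
Change in consumer surplus = 15210 - 31922.5 = -16712.5.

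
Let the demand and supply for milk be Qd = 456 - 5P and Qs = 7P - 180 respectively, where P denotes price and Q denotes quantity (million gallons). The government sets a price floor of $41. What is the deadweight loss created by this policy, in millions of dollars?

In a free market, 456 - 5P = 7P - 180 gives the equilibrium P* = 53, Q* = 191.
Since 41 is below P* = 53, the floor does not bind and the free-market outcome prevails.
Since the control does not bind, no trades are prevented and deadweight loss is zero.

0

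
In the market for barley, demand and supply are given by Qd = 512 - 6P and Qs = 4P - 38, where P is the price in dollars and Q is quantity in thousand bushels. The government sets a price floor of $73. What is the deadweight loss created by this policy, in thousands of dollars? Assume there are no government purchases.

2430

Without the control the market clears where 512 - 6P = 4P - 38, i.e. P* = 55 and Q* = 182.
The floor of 73 is above the equilibrium price 55, so it binds.
At P = 73: Qd = 512 - 6·73 = 74 and Qs = 4·73 - 38 = 254.
Quantity traded falls to 74. At Q = 74 the demand price is (512 - 74)/6 = 73 and the supply price is (38 + 74)/4 = 28.
Deadweight loss = ½ · (73 - 28) · (182 - 74) = ½ · 45 · 108 = 2430.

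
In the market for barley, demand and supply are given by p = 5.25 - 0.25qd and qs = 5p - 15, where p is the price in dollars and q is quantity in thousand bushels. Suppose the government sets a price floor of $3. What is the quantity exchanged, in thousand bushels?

Rearranging demand gives qd = 21 - 4p. Setting quantity demanded equal to quantity supplied, 21 - 4p = 5p - 15, gives p* = 4 and q* = 5.
Since 3 is below p* = 4, the floor does not bind and the free-market outcome prevails.

5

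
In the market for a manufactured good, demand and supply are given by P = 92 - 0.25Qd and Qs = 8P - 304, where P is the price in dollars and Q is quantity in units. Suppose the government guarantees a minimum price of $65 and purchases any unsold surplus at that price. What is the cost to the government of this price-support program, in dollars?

Rearranging demand gives Qd = 368 - 4P. Setting quantity demanded equal to quantity supplied, 368 - 4P = 8P - 304, gives P* = 56 and Q* = 144.
The floor of 65 is above the equilibrium price 56, so it binds.
At P = 65: Qd = 368 - 4·65 = 108 and Qs = 8·65 - 304 = 216.
Surplus = Qs - Qd = 108.
Government expenditure = surplus × support price = 108 × 65 = 7020.

7020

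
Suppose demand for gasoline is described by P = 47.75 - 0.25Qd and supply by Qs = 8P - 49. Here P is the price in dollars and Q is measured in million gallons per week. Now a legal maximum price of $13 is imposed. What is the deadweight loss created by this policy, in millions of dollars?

Rearranging demand gives Qd = 191 - 4P. Equilibrium: 191 - 4P = 8P - 49, so 240 = 12P and P* = 20, Q* = 111.
Since 13 < 20, the ceiling is binding.
At P = 13: Qd = 191 - 4·13 = 139 and Qs = 8·13 - 49 = 55.
Quantity traded falls to 55. At Q = 55 the demand price is (191 - 55)/4 = 34 and the supply price is (49 + 55)/8 = 13.
Deadweight loss = ½ · (34 - 13) · (111 - 55) = ½ · 21 · 56 = 588.

588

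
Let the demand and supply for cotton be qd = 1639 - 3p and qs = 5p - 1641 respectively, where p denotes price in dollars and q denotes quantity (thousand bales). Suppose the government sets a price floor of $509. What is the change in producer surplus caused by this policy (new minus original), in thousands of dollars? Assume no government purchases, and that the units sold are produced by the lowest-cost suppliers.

2267.1

Without the control the market clears where 1639 - 3p = 5p - 1641, i.e. p* = 410 and q* = 409.
Because the floor (509) lies above the market-clearing price, it is binding.
At p = 509: qd = 1639 - 3·509 = 112 and qs = 5·509 - 1641 = 904.
Producer surplus without the control is ½ · (410 - 328.2) · 409 = 16728.1.
With the floor, 112 units are sold at 509. The supply price at q = 112 is 350.6, so PS = ½ · [(509 - 328.2) + (509 - 350.6)] · 112 = 18995.2.
Change in producer surplus = 18995.2 - 16728.1 = 2267.1.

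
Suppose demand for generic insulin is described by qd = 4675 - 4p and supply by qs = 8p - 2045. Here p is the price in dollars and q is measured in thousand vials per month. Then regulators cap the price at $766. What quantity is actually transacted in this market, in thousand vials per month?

2435

In a free market, 4675 - 4p = 8p - 2045 gives the equilibrium p* = 560, q* = 2435.
The ceiling of 766 is above the equilibrium price 560, so it is not binding; the market clears at p* = 560, q* = 2435.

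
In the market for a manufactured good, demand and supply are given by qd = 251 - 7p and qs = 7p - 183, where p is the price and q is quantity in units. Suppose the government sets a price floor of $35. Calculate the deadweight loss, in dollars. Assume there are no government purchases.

112

Without the control the market clears where 251 - 7p = 7p - 183, i.e. p* = 31 and q* = 34.
Because the floor (35) lies above the market-clearing price, it is binding.
At p = 35: qd = 251 - 7·35 = 6 and qs = 7·35 - 183 = 62.
Quantity traded falls to 6. At q = 6 the demand price is (251 - 6)/7 = 35 and the supply price is (183 + 6)/7 = 27.
Deadweight loss = ½ · (35 - 27) · (34 - 6) = ½ · 8 · 28 = 112.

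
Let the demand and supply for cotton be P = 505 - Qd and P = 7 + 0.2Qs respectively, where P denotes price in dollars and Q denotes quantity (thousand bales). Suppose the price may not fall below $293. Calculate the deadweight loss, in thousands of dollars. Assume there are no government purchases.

24725.4

Rearranging demand gives Qd = 505 - P; rearranging supply gives Qs = 5P - 35. In a free market, 505 - P = 5P - 35 gives the equilibrium P* = 90, Q* = 415.
The floor of 293 is above the equilibrium price 90, so it binds.
At P = 293: Qd = 505 - 293 = 212 and Qs = 5·293 - 35 = 1430.
Quantity traded falls to 212. At Q = 212 the demand price is 505 - 212 = 293 and the supply price is (35 + 212)/5 = 49.4.
Deadweight loss = ½ · (293 - 49.4) · (415 - 212) = ½ · 243.6 · 203 = 24725.4.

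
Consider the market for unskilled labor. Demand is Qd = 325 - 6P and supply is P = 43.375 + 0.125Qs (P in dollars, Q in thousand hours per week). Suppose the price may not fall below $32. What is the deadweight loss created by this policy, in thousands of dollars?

0

Rearranging supply gives Qs = 8P - 347. In a free market, 325 - 6P = 8P - 347 gives the equilibrium P* = 48, Q* = 37.
The floor of 32 is below the equilibrium price 48, so it is not binding; the market clears at P* = 48, Q* = 37.
Since the control does not bind, no trades are prevented and deadweight loss is zero.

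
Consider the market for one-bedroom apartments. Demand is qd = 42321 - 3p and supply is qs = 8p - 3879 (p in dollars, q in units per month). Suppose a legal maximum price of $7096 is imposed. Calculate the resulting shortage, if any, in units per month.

Equilibrium: 42321 - 3p = 8p - 3879, so 46200 = 11p and p* = 4200, q* = 29721.
Since 7096 is above p* = 4200, the ceiling does not bind and the free-market outcome prevails.
Since the control does not bind, there is no shortage.

0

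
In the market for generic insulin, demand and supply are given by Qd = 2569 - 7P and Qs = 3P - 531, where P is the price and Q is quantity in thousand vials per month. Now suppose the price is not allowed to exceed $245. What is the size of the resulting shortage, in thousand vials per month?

Without the control the market clears where 2569 - 7P = 3P - 531, i.e. P* = 310 and Q* = 399.
The ceiling of 245 is below the equilibrium price 310, so it binds.
At P = 245: Qd = 2569 - 7·245 = 854 and Qs = 3·245 - 531 = 204.
Shortage = Qd - Qs = 854 - 204 = 650.

650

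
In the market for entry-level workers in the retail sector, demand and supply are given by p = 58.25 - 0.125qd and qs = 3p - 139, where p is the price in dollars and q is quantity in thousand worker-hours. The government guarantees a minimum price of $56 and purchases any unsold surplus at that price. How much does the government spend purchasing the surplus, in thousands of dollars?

Rearranging demand gives qd = 466 - 8p. In a free market, 466 - 8p = 3p - 139 gives the equilibrium p* = 55, q* = 26.
Since 56 > 55, the floor is binding.
At p = 56: qd = 466 - 8·56 = 18 and qs = 3·56 - 139 = 29.
Surplus = qs - qd = 11.
Government expenditure = surplus × support price = 11 × 56 = 616.

616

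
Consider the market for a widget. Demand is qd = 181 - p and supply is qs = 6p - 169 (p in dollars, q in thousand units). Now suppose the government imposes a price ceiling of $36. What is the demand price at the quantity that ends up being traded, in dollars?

Equilibrium: 181 - p = 6p - 169, so 350 = 7p and p* = 50, q* = 131.
Because the ceiling (36) lies below the market-clearing price, it is binding.
At p = 36: qd = 181 - 36 = 145 and qs = 6·36 - 169 = 47.
Only 47 units reach the market. On the demand curve, the marginal buyer's willingness to pay at q = 47 is (181 - 47) = 134.

134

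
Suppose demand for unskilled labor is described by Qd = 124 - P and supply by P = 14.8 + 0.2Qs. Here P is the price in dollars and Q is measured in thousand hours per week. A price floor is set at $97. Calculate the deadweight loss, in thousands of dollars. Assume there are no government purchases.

2457.6

Rearranging supply gives Qs = 5P - 74. Without the control the market clears where 124 - P = 5P - 74, i.e. P* = 33 and Q* = 91.
Because the floor (97) lies above the market-clearing price, it is binding.
At P = 97: Qd = 124 - 97 = 27 and Qs = 5·97 - 74 = 411.
Quantity traded falls to 27. At Q = 27 the demand price is 124 - 27 = 97 and the supply price is (74 + 27)/5 = 20.2.
Deadweight loss = ½ · (97 - 20.2) · (91 - 27) = ½ · 76.8 · 64 = 2457.6.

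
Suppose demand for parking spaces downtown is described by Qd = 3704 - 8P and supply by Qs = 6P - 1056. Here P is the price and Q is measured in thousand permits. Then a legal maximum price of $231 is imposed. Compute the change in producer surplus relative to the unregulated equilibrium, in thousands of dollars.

Without the control the market clears where 3704 - 8P = 6P - 1056, i.e. P* = 340 and Q* = 984.
Because the ceiling (231) lies below the market-clearing price, it is binding.
At P = 231: Qd = 3704 - 8·231 = 1856 and Qs = 6·231 - 1056 = 330.
Producer surplus without the control is ½ · (340 - 176) · 984 = 80688.
With the ceiling, producers sell 330 units at 231, so PS = ½ · (231 - 176) · 330 = 9075.
Change in producer surplus = 9075 - 80688 = -71613.

-71613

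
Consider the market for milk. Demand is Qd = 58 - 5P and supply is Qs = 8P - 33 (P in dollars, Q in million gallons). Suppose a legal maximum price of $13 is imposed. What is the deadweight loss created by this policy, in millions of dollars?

0

In a free market, 58 - 5P = 8P - 33 gives the equilibrium P* = 7, Q* = 23.
Since 13 is above P* = 7, the ceiling does not bind and the free-market outcome prevails.
Since the control does not bind, no trades are prevented and deadweight loss is zero.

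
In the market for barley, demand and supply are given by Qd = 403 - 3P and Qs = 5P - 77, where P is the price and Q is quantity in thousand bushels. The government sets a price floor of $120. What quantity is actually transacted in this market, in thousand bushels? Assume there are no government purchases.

43

Equilibrium: 403 - 3P = 5P - 77, so 480 = 8P and P* = 60, Q* = 223.
Since 120 > 60, the floor is binding.
At P = 120: Qd = 403 - 3·120 = 43 and Qs = 5·120 - 77 = 523.
The quantity actually transacted is the short side, demand: 43.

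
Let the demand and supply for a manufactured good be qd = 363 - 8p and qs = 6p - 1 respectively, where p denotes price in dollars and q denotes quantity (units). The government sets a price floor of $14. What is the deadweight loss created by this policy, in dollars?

0

Equilibrium: 363 - 8p = 6p - 1, so 364 = 14p and p* = 26, q* = 155.
Since 14 is below p* = 26, the floor does not bind and the free-market outcome prevails.
Since the control does not bind, no trades are prevented and deadweight loss is zero.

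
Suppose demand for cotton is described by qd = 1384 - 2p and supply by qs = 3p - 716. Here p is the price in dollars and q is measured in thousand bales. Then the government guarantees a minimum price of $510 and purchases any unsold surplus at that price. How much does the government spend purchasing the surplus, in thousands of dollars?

229500

In a free market, 1384 - 2p = 3p - 716 gives the equilibrium p* = 420, q* = 544.
Since 510 > 420, the floor is binding.
At p = 510: qd = 1384 - 2·510 = 364 and qs = 3·510 - 716 = 814.
Surplus = qs - qd = 450.
Government expenditure = surplus × support price = 450 × 510 = 229500.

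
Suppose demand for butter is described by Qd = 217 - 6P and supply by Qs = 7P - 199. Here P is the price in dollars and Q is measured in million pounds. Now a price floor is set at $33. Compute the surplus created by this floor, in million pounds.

13

In a free market, 217 - 6P = 7P - 199 gives the equilibrium P* = 32, Q* = 25.
Since 33 > 32, the floor is binding.
At P = 33: Qd = 217 - 6·33 = 19 and Qs = 7·33 - 199 = 32.
Surplus = Qs - Qd = 32 - 19 = 13.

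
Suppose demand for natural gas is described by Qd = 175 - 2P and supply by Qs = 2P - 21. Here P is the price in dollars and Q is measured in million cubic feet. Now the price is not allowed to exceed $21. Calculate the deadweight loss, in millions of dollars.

1568

Equilibrium: 175 - 2P = 2P - 21, so 196 = 4P and P* = 49, Q* = 77.
Since 21 < 49, the ceiling is binding.
At P = 21: Qd = 175 - 2·21 = 133 and Qs = 2·21 - 21 = 21.
Quantity traded falls to 21. At Q = 21 the demand price is (175 - 21)/2 = 77 and the supply price is (21 + 21)/2 = 21.
Deadweight loss = ½ · (77 - 21) · (77 - 21) = ½ · 56 · 56 = 1568.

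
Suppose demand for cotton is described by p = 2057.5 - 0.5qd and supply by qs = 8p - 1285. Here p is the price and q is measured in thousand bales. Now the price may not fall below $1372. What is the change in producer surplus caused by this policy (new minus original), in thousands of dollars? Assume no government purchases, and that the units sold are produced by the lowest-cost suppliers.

967616

Rearranging demand gives qd = 4115 - 2p. In a free market, 4115 - 2p = 8p - 1285 gives the equilibrium p* = 540, q* = 3035.
Because the floor (1372) lies above the market-clearing price, it is binding.
At p = 1372: qd = 4115 - 2·1372 = 1371 and qs = 8·1372 - 1285 = 9691.
Producer surplus without the control is ½ · (540 - 160.625) · 3035 = 575701.5625.
With the floor, 1371 units are sold at 1372. The supply price at q = 1371 is 332, so PS = ½ · [(1372 - 160.625) + (1372 - 332)] · 1371 = 1543317.5625.
Change in producer surplus = 1543317.5625 - 575701.5625 = 967616.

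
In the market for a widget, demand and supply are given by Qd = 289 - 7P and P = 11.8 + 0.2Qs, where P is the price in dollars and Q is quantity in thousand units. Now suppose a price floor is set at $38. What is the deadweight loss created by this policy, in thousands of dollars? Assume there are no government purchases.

680.4

Rearranging supply gives Qs = 5P - 59. Equilibrium: 289 - 7P = 5P - 59, so 348 = 12P and P* = 29, Q* = 86.
The floor of 38 is above the equilibrium price 29, so it binds.
At P = 38: Qd = 289 - 7·38 = 23 and Qs = 5·38 - 59 = 131.
Quantity traded falls to 23. At Q = 23 the demand price is (289 - 23)/7 = 38 and the supply price is (59 + 23)/5 = 16.4.
Deadweight loss = ½ · (38 - 16.4) · (86 - 23) = ½ · 21.6 · 63 = 680.4.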